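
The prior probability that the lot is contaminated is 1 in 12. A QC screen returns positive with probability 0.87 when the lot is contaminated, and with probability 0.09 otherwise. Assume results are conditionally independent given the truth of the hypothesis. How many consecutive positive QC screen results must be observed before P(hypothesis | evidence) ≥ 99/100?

4

Prior odds: (1/12) ÷ (11/12) = 1/11.
Likelihood ratio of a positive result = 0.87/0.09 = 29/3.
Target odds: 0.99 ÷ 0.01 = 99.
Need (1/11) × (29/3)ⁿ ≥ 99, i.e. (29/3)ⁿ ≥ 1089.
(29/3)³ = 24389/27 falls short of 1089 but (29/3)⁴ = 707281/81 reaches it, so n = 4.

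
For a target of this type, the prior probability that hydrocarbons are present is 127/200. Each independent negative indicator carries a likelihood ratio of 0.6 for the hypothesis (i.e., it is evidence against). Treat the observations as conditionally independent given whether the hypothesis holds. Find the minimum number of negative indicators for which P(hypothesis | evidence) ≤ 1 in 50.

9

Prior odds: 0.635 ÷ 0.365 = 127/73.
Likelihood ratio per negative indicator = 0.6.
Target posterior odds = 0.02/0.98 = 1/49.
Require 0.6ⁿ ≤ 1/49 ÷ (127/73) = 73/6223.
0.6⁸ = 6561/390625 is still above 73/6223 but 0.6⁹ = 19683/1953125 is at or below it, so n = 9.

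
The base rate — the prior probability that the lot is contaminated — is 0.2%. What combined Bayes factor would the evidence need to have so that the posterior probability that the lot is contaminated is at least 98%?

24451

Prior odds = 0.002/0.998 = 1/499.
Target odds = 0.98/0.02 = 49.
Required Bayes factor = 49 ÷ (1/499) = 24451.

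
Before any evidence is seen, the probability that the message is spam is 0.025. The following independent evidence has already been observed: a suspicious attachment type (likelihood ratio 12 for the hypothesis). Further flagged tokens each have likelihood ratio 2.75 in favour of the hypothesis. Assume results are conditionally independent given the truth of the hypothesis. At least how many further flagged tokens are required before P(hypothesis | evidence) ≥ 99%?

6

Prior odds = 0.025/0.975 = 1/39.
Bayes factor of the evidence already in hand = 12.
Odds after that evidence = (1/39) × 12 = 4/13.
Target odds = 0.99/0.01 = 99.
Need 2.75ⁿ ≥ 99 ÷ (4/13) = 321.75.
2.75⁵ = 161051/1024 falls short of 321.75 but 2.75⁶ = 1771561/4096 reaches it, so n = 6.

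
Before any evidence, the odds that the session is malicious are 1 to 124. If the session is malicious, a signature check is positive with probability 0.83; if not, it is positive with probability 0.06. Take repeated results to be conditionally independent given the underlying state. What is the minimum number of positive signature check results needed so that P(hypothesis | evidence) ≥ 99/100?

4

Prior odds = 1/124.
Likelihood ratio of a positive = 0.83/0.06 = 83/6.
Target posterior odds = 0.99/0.01 = 99.
Require (83/6)ⁿ ≥ 99 ÷ (1/124) = 12276.
(83/6)³ = 571787/216 falls short of 12276 but (83/6)⁴ = 47458321/1296 reaches it, so n = 4.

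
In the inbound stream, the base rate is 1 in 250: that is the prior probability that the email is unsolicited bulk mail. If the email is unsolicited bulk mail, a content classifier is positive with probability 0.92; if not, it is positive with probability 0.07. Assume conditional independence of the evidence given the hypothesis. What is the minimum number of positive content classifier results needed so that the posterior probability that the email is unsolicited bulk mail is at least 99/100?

Prior odds: 0.004 ÷ 0.996 = 1/249.
Likelihood ratio of a positive = 0.92/0.07 = 92/7.
Target odds: 0.99 ÷ 0.01 = 99.
Require (92/7)ⁿ ≥ 99 ÷ (1/249) = 24651.
(92/7)³ = 778688/343 falls short of 24651 but (92/7)⁴ = 71639296/2401 reaches it, so n = 4.

4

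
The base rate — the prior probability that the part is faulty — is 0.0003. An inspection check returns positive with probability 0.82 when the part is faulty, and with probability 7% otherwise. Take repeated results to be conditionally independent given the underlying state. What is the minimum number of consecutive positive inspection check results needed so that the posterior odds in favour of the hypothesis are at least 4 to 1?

Prior odds: 0.0003 ÷ 0.9997 = 3/9997.
Likelihood ratio of a positive result = 0.82/0.07 = 82/7.
Target odds = 4.
Need (3/9997) × (82/7)ⁿ ≥ 4, i.e. (82/7)ⁿ ≥ 39988/3.
(82/7)³ = 551368/343 falls short of 39988/3 but (82/7)⁴ = 45212176/2401 reaches it, so n = 4.

4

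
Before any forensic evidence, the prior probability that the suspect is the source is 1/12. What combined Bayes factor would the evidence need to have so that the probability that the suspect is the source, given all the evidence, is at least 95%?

209

Prior odds = (1/12)/(11/12) = 1/11.
Target odds = 0.95/0.05 = 19.
Required Bayes factor = 19 ÷ (1/11) = 209.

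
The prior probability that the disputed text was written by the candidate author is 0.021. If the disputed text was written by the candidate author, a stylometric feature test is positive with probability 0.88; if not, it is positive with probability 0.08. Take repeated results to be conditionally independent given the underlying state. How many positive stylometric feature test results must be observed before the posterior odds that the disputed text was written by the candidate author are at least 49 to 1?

Prior odds = 0.021/0.979 = 21/979.
Likelihood ratio of a positive = 0.88/0.08 = 11.
Target odds = 49.
Need (21/979) × 11ⁿ ≥ 49, i.e. 11ⁿ ≥ 6853/3.
11³ = 1331 falls short of 6853/3 but 11⁴ = 14641 reaches it, so n = 4.

4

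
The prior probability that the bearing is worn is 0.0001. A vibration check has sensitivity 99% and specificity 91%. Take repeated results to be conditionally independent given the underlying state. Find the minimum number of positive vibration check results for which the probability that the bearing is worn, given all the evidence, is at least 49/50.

6

Prior odds: 0.0001 ÷ 0.9999 = 1/9999.
False-positive rate = 1 − 0.91 = 0.09; likelihood ratio of a positive = 0.99/0.09 = 11.
Target odds: 0.98 ÷ 0.02 = 49.
Require 11ⁿ ≥ 49 ÷ (1/9999) = 489951.
11⁵ = 161051 falls short of 489951 but 11⁶ = 1771561 reaches it, so n = 6.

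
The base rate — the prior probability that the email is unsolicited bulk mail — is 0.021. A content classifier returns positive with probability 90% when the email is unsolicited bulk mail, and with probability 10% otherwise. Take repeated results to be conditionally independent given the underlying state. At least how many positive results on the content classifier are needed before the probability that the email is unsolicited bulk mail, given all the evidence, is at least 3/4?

3

Prior odds: 0.021 ÷ 0.979 = 21/979.
Likelihood ratio of a positive result = 0.9/0.1 = 9.
Target posterior odds = 0.75/0.25 = 3.
Need (21/979) × 9ⁿ ≥ 3, i.e. 9ⁿ ≥ 979/7.
9² = 81 falls short of 979/7 but 9³ = 729 reaches it, so n = 3.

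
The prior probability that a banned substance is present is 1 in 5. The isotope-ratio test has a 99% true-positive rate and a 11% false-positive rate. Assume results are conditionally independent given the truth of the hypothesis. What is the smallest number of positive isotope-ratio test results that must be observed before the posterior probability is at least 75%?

Prior odds = 0.2/0.8 = 0.25.
Likelihood ratio of a positive result = 0.99/0.11 = 9.
Target posterior odds = 0.75/0.25 = 3.
Need 0.25 × 9ⁿ ≥ 3, i.e. 9ⁿ ≥ 12.
9¹ = 9 falls short of 12 but 9² = 81 reaches it, so n = 2.

2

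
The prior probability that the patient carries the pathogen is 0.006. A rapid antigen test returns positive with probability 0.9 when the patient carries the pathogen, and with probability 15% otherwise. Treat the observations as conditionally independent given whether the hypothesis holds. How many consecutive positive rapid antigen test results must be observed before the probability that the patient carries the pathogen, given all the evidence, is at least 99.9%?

7

Prior odds = 0.006/0.994 = 3/497.
Likelihood ratio of a positive result = 0.9/0.15 = 6.
Target posterior odds = 0.999/0.001 = 999.
Need (3/497) × 6ⁿ ≥ 999, i.e. 6ⁿ ≥ 165501.
6⁶ = 46656 falls short of 165501 but 6⁷ = 279936 reaches it, so n = 7.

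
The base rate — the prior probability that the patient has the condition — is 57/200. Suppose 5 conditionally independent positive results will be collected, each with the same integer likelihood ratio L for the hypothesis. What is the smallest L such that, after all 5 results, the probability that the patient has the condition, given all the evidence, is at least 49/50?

3

Prior odds = 0.285/0.715 = 57/143.
Target odds = 0.98/0.02 = 49.
Need L⁵ ≥ 49 ÷ (57/143) = 7007/57.
2⁵ = 32 < 7007/57 ≤ 243 = 3⁵, so L = 3.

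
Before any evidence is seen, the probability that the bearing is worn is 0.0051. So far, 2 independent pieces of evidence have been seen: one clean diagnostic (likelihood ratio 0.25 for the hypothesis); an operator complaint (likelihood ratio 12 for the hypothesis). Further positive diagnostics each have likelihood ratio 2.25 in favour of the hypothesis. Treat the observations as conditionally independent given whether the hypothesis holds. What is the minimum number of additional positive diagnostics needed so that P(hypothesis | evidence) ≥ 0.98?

10

Prior odds = 0.0051/0.9949 = 51/9949.
Combined Bayes factor of the evidence already in hand = 0.25 × 12 = 3.
Odds after that evidence = (51/9949) × 3 = 153/9949.
Target odds = 0.98/0.02 = 49.
Need 2.25ⁿ ≥ 49 ÷ (153/9949) = 487501/153.
2.25⁹ = 387420489/262144 falls short of 487501/153 but 2.25¹⁰ ≈3325.26 reaches it, so n = 10.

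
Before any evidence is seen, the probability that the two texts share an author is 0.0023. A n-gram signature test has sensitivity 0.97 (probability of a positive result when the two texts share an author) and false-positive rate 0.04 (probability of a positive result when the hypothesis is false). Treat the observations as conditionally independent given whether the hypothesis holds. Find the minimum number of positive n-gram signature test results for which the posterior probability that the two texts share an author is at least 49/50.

4

Prior odds: 0.0023 ÷ 0.9977 = 23/9977.
Likelihood ratio of a positive result = 0.97/0.04 = 24.25.
Target odds: 0.98 ÷ 0.02 = 49.
Require 24.25ⁿ ≥ 49 ÷ (23/9977) = 488873/23.
24.25³ = 912673/64 falls short of 488873/23 but 24.25⁴ = 88529281/256 reaches it, so n = 4.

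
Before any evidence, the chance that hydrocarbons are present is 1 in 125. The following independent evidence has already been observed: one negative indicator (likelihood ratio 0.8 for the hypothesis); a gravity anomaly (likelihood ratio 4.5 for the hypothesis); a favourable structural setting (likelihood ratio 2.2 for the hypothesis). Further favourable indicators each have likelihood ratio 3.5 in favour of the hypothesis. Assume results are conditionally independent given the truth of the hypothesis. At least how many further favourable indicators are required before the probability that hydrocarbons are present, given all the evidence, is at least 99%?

6

Prior odds = 0.008/0.992 = 1/124.
Combined Bayes factor of the evidence already in hand = 0.8 × 4.5 × 2.2 = 7.92.
Odds after that evidence = (1/124) × 7.92 = 99/1550.
Target odds = 0.99/0.01 = 99.
Need 3.5ⁿ ≥ 99 ÷ (99/1550) = 1550.
3.5⁵ = 525.21875 falls short of 1550 but 3.5⁶ = 1838.265625 reaches it, so n = 6.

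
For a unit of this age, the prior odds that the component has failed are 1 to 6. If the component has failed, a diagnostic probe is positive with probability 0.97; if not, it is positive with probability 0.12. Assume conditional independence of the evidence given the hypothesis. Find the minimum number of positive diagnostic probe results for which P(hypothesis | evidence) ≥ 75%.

Prior odds = 1/6.
Likelihood ratio of a positive = 0.97/0.12 = 97/12.
Target posterior odds = 0.75/0.25 = 3.
Require (97/12)ⁿ ≥ 3 ÷ (1/6) = 18.
(97/12)¹ = 97/12 falls short of 18 but (97/12)² = 9409/144 reaches it, so n = 2.

2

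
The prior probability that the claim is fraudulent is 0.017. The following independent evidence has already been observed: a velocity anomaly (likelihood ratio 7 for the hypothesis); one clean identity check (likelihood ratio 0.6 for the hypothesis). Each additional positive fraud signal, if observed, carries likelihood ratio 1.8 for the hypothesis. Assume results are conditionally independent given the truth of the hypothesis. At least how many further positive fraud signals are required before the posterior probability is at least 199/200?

14

Prior odds = 0.017/0.983 = 17/983.
Combined Bayes factor of the evidence already in hand = 7 × 0.6 = 4.2.
Odds after that evidence = (17/983) × 4.2 = 357/4915.
Target odds = 0.995/0.005 = 199.
Need 1.8ⁿ ≥ 199 ÷ (357/4915) = 978085/357.
1.8¹³ ≈2082.3 falls short of 978085/357 but 1.8¹⁴ ≈3748.13 reaches it, so n = 14.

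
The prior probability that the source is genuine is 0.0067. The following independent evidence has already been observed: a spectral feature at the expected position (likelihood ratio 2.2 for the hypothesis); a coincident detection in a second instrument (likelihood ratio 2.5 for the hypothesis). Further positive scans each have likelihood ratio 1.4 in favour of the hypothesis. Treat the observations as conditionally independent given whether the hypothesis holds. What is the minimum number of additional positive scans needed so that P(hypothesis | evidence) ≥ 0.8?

Prior odds = 0.0067/0.9933 = 67/9933.
Combined Bayes factor of the evidence already in hand = 2.2 × 2.5 = 5.5.
Odds after that evidence = (67/9933) × 5.5 = 67/1806.
Target odds = 0.8/0.2 = 4.
Need 1.4ⁿ ≥ 4 ÷ (67/1806) = 7224/67.
1.4¹³ ≈79.3715 falls short of 7224/67 but 1.4¹⁴ ≈111.12 reaches it, so n = 14.

14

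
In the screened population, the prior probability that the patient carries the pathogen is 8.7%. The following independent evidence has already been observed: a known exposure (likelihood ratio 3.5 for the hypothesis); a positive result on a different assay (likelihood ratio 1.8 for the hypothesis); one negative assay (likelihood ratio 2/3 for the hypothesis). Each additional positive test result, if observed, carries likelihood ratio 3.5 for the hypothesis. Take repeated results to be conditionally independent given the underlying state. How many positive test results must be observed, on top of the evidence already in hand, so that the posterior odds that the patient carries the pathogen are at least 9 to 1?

Prior odds = 0.087/0.913 = 87/913.
Combined Bayes factor of the evidence already in hand = 3.5 × 1.8 × (2/3) = 4.2.
Odds after that evidence = (87/913) × 4.2 = 1827/4565.
Target odds = 9.
Need 3.5ⁿ ≥ 9 ÷ (1827/4565) = 4565/203.
3.5² = 12.25 falls short of 4565/203 but 3.5³ = 42.875 reaches it, so n = 3.

3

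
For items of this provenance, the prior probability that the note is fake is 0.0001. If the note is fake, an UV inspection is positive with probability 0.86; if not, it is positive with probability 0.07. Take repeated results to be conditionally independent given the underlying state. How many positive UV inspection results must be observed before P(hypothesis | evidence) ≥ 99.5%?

6

Prior odds = 0.0001/0.9999 = 1/9999.
Likelihood ratio of a positive = 0.86/0.07 = 86/7.
Target odds: 0.995 ÷ 0.005 = 199.
Need (1/9999) × (86/7)ⁿ ≥ 199, i.e. (86/7)ⁿ ≥ 1989801.
(86/7)⁵ ≈279899 falls short of 1989801 but (86/7)⁶ ≈3.43876e+06 reaches it, so n = 6.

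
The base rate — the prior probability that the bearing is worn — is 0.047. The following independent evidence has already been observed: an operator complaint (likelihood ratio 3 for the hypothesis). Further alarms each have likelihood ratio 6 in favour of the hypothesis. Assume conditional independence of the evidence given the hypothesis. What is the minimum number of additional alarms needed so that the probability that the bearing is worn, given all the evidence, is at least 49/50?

Prior odds = 0.047/0.953 = 47/953.
Bayes factor of the evidence already in hand = 3.
Odds after that evidence = (47/953) × 3 = 141/953.
Target odds = 0.98/0.02 = 49.
Need 6ⁿ ≥ 49 ÷ (141/953) = 46697/141.
6³ = 216 falls short of 46697/141 but 6⁴ = 1296 reaches it, so n = 4.

4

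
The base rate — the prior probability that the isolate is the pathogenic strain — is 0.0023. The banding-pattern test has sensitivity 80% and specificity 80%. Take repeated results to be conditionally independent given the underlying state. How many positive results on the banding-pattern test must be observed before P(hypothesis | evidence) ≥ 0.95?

Prior odds = 0.0023/0.9977 = 23/9977.
False-positive rate = 1 − 0.8 = 0.2; likelihood ratio of a positive = 0.8/0.2 = 4.
Target odds: 0.95 ÷ 0.05 = 19.
Need (23/9977) × 4ⁿ ≥ 19, i.e. 4ⁿ ≥ 189563/23.
4⁶ = 4096 falls short of 189563/23 but 4⁷ = 16384 reaches it, so n = 7.

7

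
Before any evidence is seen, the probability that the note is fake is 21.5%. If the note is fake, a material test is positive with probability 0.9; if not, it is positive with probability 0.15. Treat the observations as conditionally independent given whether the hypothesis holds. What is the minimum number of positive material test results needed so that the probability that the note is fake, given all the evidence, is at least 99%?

Prior odds: 0.215 ÷ 0.785 = 43/157.
Likelihood ratio of a positive = 0.9/0.15 = 6.
Target odds: 0.99 ÷ 0.01 = 99.
Need (43/157) × 6ⁿ ≥ 99, i.e. 6ⁿ ≥ 15543/43.
6³ = 216 falls short of 15543/43 but 6⁴ = 1296 reaches it, so n = 4.

4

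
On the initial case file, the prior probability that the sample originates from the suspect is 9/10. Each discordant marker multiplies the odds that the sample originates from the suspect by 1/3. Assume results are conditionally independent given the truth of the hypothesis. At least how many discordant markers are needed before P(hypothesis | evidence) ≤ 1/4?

Prior odds: 0.9 ÷ 0.1 = 9.
Likelihood ratio per discordant marker = 1/3.
Target posterior odds = 0.25/0.75 = 1/3.
Require (1/3)ⁿ ≤ 1/3 ÷ 9 = 1/27.
(1/3)² = 1/9 is still above 1/27 but (1/3)³ = 1/27 is at or below it, so n = 3.

3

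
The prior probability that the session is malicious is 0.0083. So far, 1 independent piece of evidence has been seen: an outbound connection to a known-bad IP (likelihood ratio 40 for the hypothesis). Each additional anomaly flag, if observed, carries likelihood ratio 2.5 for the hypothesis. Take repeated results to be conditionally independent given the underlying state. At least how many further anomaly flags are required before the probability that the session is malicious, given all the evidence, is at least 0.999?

Prior odds = 0.0083/0.9917 = 83/9917.
Bayes factor of the evidence already in hand = 40.
Odds after that evidence = (83/9917) × 40 = 3320/9917.
Target odds = 0.999/0.001 = 999.
Need 2.5ⁿ ≥ 999 ÷ (3320/9917) = 9907083/3320.
2.5⁸ = 390625/256 falls short of 9907083/3320 but 2.5⁹ = 1953125/512 reaches it, so n = 9.

9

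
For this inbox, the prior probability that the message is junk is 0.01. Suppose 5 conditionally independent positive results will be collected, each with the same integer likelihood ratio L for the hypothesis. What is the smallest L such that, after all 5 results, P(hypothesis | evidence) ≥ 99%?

7

Prior odds = 0.01/0.99 = 1/99.
Target odds = 0.99/0.01 = 99.
Need L⁵ ≥ 99 ÷ (1/99) = 9801.
6⁵ = 7776 < 9801 ≤ 16807 = 7⁵, so L = 7.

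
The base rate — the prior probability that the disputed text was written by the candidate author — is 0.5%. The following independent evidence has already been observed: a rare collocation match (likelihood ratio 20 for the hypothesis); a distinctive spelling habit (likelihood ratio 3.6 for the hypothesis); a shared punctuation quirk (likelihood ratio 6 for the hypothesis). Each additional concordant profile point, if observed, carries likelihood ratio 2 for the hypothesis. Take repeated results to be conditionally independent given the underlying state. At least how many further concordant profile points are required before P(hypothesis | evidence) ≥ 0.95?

4

Prior odds = 0.005/0.995 = 1/199.
Combined Bayes factor of the evidence already in hand = 20 × 3.6 × 6 = 432.
Odds after that evidence = (1/199) × 432 = 432/199.
Target odds = 0.95/0.05 = 19.
Need 2ⁿ ≥ 19 ÷ (432/199) = 3781/432.
2³ = 8 falls short of 3781/432 but 2⁴ = 16 reaches it, so n = 4.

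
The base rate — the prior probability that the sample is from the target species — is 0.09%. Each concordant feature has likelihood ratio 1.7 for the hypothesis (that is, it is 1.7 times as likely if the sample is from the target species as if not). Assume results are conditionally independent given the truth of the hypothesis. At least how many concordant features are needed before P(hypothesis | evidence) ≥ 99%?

22

Prior odds = 0.0009/0.9991 = 9/9991.
Likelihood ratio per concordant feature = 1.7.
Target posterior odds = 0.99/0.01 = 99.
Require 1.7ⁿ ≥ 99 ÷ (9/9991) = 109901.
1.7²¹ ≈69091.9 falls short of 109901 but 1.7²² ≈117456 reaches it, so n = 22.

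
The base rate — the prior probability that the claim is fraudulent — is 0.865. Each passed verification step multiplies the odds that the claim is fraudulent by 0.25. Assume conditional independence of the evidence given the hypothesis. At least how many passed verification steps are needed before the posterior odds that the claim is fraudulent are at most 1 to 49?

Prior odds = 0.865/0.135 = 173/27.
Likelihood ratio per passed verification step = 0.25.
Target odds = 1/49.
Require 0.25ⁿ ≤ 1/49 ÷ (173/27) = 27/8477.
0.25⁴ = 0.00390625 is still above 27/8477 but 0.25⁵ = 1/1024 is at or below it, so n = 5.

5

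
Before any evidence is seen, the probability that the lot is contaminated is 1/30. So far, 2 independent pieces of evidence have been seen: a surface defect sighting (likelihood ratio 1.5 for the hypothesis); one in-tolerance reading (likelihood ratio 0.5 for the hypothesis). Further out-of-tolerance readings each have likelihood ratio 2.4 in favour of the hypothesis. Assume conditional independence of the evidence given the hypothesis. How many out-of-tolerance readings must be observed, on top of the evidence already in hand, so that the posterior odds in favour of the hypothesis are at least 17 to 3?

Prior odds = (1/30)/(29/30) = 1/29.
Combined Bayes factor of the evidence already in hand = 1.5 × 0.5 = 0.75.
Odds after that evidence = (1/29) × 0.75 = 3/116.
Target odds = 17/3.
Need 2.4ⁿ ≥ 17/3 ÷ (3/116) = 1972/9.
2.4⁶ = 2985984/15625 falls short of 1972/9 but 2.4⁷ = 35831808/78125 reaches it, so n = 7.

7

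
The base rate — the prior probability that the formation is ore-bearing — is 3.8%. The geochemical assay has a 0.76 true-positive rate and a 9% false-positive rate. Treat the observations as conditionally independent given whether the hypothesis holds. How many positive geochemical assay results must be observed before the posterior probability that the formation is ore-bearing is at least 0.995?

Prior odds: 0.038 ÷ 0.962 = 19/481.
Likelihood ratio of a positive result = 0.76/0.09 = 76/9.
Target posterior odds = 0.995/0.005 = 199.
Require (76/9)ⁿ ≥ 199 ÷ (19/481) = 95719/19.
(76/9)³ = 438976/729 falls short of 95719/19 but (76/9)⁴ = 33362176/6561 reaches it, so n = 4.

4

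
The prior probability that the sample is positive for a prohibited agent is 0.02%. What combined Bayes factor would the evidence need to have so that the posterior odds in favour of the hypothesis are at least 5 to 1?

Prior odds = 0.0002/0.9998 = 1/4999.
Target odds = 5.
Required Bayes factor = 5 ÷ (1/4999) = 24995.

24995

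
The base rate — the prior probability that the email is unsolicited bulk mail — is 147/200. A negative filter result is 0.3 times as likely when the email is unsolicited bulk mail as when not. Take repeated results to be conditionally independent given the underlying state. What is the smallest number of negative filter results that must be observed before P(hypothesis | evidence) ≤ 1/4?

2

Prior odds = 0.735/0.265 = 147/53.
Likelihood ratio per negative filter result = 0.3.
Target posterior odds = 0.25/0.75 = 1/3.
Require 0.3ⁿ ≤ 1/3 ÷ (147/53) = 53/441.
0.3¹ = 0.3 is still above 53/441 but 0.3² = 0.09 is at or below it, so n = 2.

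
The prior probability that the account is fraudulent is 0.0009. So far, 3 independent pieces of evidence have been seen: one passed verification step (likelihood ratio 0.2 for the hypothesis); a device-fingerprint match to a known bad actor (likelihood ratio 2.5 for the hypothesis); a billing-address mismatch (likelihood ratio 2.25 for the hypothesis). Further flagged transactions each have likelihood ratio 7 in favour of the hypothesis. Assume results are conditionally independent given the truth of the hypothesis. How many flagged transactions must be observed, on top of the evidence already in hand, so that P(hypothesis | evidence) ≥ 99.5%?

7

Prior odds = 0.0009/0.9991 = 9/9991.
Combined Bayes factor of the evidence already in hand = 0.2 × 2.5 × 2.25 = 1.125.
Odds after that evidence = (9/9991) × 1.125 = 81/79928.
Target odds = 0.995/0.005 = 199.
Need 7ⁿ ≥ 199 ÷ (81/79928) = 15905672/81.
7⁶ = 117649 falls short of 15905672/81 but 7⁷ = 823543 reaches it, so n = 7.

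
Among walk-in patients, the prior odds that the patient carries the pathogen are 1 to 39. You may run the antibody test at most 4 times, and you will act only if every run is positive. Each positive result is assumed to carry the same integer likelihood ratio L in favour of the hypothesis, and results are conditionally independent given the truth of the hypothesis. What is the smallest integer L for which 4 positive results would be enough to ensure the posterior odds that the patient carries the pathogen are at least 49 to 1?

Prior odds = 1/39.
Target odds = 49.
Need L⁴ ≥ 49 ÷ (1/39) = 1911.
6⁴ = 1296 < 1911 ≤ 2401 = 7⁴, so L = 7.

7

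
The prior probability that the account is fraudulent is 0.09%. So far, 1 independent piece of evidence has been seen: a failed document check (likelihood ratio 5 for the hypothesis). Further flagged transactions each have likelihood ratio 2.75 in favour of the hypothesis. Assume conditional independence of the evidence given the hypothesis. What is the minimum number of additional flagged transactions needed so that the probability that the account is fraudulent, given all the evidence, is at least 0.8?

Prior odds = 0.0009/0.9991 = 9/9991.
Bayes factor of the evidence already in hand = 5.
Odds after that evidence = (9/9991) × 5 = 45/9991.
Target odds = 0.8/0.2 = 4.
Need 2.75ⁿ ≥ 4 ÷ (45/9991) = 39964/45.
2.75⁶ = 1771561/4096 falls short of 39964/45 but 2.75⁷ = 19487171/16384 reaches it, so n = 7.

7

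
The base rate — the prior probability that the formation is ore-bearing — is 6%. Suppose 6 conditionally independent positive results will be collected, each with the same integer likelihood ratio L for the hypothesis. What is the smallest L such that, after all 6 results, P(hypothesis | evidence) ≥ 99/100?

Prior odds = 0.06/0.94 = 3/47.
Target odds = 0.99/0.01 = 99.
Need L⁶ ≥ 99 ÷ (3/47) = 1551.
3⁶ = 729 < 1551 ≤ 4096 = 4⁶, so L = 4.

4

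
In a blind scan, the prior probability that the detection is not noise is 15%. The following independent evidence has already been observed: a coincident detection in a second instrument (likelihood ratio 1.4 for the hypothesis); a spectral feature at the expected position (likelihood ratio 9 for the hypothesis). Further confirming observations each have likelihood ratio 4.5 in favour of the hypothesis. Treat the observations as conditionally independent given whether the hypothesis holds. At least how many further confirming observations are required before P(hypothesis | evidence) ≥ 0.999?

Prior odds = 0.15/0.85 = 3/17.
Combined Bayes factor of the evidence already in hand = 1.4 × 9 = 12.6.
Odds after that evidence = (3/17) × 12.6 = 189/85.
Target odds = 0.999/0.001 = 999.
Need 4.5ⁿ ≥ 999 ÷ (189/85) = 3145/7.
4.5⁴ = 410.0625 falls short of 3145/7 but 4.5⁵ = 1845.28125 reaches it, so n = 5.

5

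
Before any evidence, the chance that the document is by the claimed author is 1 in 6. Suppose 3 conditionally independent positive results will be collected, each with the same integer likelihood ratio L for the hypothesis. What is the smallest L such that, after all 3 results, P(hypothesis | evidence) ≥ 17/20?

Prior odds = (1/6)/(5/6) = 0.2.
Target odds = 0.85/0.15 = 17/3.
Need L³ ≥ 17/3 ÷ 0.2 = 85/3.
3³ = 27 < 85/3 ≤ 64 = 4³, so L = 4.

4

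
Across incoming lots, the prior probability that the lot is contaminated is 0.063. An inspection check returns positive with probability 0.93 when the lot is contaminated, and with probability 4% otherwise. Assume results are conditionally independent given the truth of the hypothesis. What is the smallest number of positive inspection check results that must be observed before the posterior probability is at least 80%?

Prior odds = 0.063/0.937 = 63/937.
Likelihood ratio of a positive result = 0.93/0.04 = 23.25.
Target odds: 0.8 ÷ 0.2 = 4.
Require 23.25ⁿ ≥ 4 ÷ (63/937) = 3748/63.
23.25¹ = 23.25 falls short of 3748/63 but 23.25² = 540.5625 reaches it, so n = 2.

2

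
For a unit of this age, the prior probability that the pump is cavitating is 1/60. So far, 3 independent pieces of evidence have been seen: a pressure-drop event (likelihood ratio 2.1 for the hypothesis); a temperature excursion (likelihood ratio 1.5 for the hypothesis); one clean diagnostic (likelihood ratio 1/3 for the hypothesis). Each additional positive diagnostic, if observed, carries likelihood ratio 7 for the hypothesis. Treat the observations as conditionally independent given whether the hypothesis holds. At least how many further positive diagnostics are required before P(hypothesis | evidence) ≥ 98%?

5

Prior odds = (1/60)/(59/60) = 1/59.
Combined Bayes factor of the evidence already in hand = 2.1 × 1.5 × (1/3) = 1.05.
Odds after that evidence = (1/59) × 1.05 = 21/1180.
Target odds = 0.98/0.02 = 49.
Need 7ⁿ ≥ 49 ÷ (21/1180) = 8260/3.
7⁴ = 2401 falls short of 8260/3 but 7⁵ = 16807 reaches it, so n = 5.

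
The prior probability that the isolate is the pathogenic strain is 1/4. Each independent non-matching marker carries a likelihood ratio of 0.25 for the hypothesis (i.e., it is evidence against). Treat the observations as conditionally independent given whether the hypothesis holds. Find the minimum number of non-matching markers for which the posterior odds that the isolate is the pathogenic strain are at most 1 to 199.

4

Prior odds = 0.25/0.75 = 1/3.
Likelihood ratio per non-matching marker = 0.25.
Target odds = 1/199.
Require 0.25ⁿ ≤ 1/199 ÷ (1/3) = 3/199.
0.25³ = 0.015625 is still above 3/199 but 0.25⁴ = 0.00390625 is at or below it, so n = 4.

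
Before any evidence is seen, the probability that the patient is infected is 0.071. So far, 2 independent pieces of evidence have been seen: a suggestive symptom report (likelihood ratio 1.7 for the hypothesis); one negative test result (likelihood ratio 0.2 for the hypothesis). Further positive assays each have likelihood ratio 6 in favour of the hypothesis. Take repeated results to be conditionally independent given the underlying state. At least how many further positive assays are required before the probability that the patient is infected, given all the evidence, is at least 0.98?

Prior odds = 0.071/0.929 = 71/929.
Combined Bayes factor of the evidence already in hand = 1.7 × 0.2 = 0.34.
Odds after that evidence = (71/929) × 0.34 = 1207/46450.
Target odds = 0.98/0.02 = 49.
Need 6ⁿ ≥ 49 ÷ (1207/46450) = 2276050/1207.
6⁴ = 1296 falls short of 2276050/1207 but 6⁵ = 7776 reaches it, so n = 5.

5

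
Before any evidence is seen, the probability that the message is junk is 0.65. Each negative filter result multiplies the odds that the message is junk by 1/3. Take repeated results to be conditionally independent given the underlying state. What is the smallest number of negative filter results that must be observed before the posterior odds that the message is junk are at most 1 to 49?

5

Prior odds: 0.65 ÷ 0.35 = 13/7.
Likelihood ratio per negative filter result = 1/3.
Target odds = 1/49.
Need (13/7) × (1/3)ⁿ ≤ 1/49, i.e. (1/3)ⁿ ≤ 1/91.
(1/3)⁴ = 1/81 is still above 1/91 but (1/3)⁵ = 1/243 is at or below it, so n = 5.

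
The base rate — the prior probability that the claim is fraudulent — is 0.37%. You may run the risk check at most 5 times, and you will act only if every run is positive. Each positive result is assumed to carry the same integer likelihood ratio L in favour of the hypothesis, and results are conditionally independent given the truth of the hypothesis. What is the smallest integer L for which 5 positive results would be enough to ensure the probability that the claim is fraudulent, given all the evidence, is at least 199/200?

Prior odds = 0.0037/0.9963 = 37/9963.
Target odds = 0.995/0.005 = 199.
Need L⁵ ≥ 199 ÷ (37/9963) = 1982637/37.
8⁵ = 32768 < 1982637/37 ≤ 59049 = 9⁵, so L = 9.

9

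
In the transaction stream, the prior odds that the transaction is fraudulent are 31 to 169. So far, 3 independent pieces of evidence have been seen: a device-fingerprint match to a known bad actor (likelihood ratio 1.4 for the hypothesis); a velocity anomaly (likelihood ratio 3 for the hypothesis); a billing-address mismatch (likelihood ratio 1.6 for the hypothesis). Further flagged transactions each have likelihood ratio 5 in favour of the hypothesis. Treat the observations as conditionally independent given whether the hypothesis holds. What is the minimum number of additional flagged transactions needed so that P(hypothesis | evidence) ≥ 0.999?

5

Prior odds = 31/169.
Combined Bayes factor of the evidence already in hand = 1.4 × 3 × 1.6 = 6.72.
Odds after that evidence = (31/169) × 6.72 = 5208/4225.
Target odds = 0.999/0.001 = 999.
Need 5ⁿ ≥ 999 ÷ (5208/4225) = 1406925/1736.
5⁴ = 625 falls short of 1406925/1736 but 5⁵ = 3125 reaches it, so n = 5.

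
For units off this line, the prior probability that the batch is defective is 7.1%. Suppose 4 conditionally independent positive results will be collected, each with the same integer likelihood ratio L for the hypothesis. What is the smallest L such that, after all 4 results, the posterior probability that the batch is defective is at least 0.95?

Prior odds = 0.071/0.929 = 71/929.
Target odds = 0.95/0.05 = 19.
Need L⁴ ≥ 19 ÷ (71/929) = 17651/71.
3⁴ = 81 < 17651/71 ≤ 256 = 4⁴, so L = 4.

4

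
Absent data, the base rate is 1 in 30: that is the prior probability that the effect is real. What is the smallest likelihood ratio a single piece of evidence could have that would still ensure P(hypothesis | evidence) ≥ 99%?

2871

Prior odds = (1/30)/(29/30) = 1/29.
Target odds = 0.99/0.01 = 99.
Required Bayes factor = 99 ÷ (1/29) = 2871.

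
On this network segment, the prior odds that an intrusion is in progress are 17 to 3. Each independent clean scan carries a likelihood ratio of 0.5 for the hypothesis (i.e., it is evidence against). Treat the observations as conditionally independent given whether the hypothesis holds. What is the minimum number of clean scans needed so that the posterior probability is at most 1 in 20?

7

Prior odds = 17/3.
Likelihood ratio per clean scan = 0.5.
Target odds: 0.05 ÷ 0.95 = 1/19.
Need (17/3) × 0.5ⁿ ≤ 1/19, i.e. 0.5ⁿ ≤ 3/323.
0.5⁶ = 0.015625 is still above 3/323 but 0.5⁷ = 0.0078125 is at or below it, so n = 7.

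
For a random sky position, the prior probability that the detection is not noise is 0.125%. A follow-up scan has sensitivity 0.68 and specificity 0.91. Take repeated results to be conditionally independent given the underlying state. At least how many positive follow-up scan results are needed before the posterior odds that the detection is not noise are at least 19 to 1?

5

Prior odds: 0.00125 ÷ 0.99875 = 1/799.
False-positive rate = 1 − 0.91 = 0.09; likelihood ratio of a positive = 0.68/0.09 = 68/9.
Target odds = 19.
Need (1/799) × (68/9)ⁿ ≥ 19, i.e. (68/9)ⁿ ≥ 15181.
(68/9)⁴ = 21381376/6561 falls short of 15181 but (68/9)⁵ ≈24622.5 reaches it, so n = 5.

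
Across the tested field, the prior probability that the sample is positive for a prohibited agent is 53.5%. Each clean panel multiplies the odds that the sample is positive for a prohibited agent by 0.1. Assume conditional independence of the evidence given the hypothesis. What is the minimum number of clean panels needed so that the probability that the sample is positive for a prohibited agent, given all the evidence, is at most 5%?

2

Prior odds: 0.535 ÷ 0.465 = 107/93.
Likelihood ratio per clean panel = 0.1.
Target posterior odds = 0.05/0.95 = 1/19.
Require 0.1ⁿ ≤ 1/19 ÷ (107/93) = 93/2033.
0.1¹ = 0.1 is still above 93/2033 but 0.1² = 0.01 is at or below it, so n = 2.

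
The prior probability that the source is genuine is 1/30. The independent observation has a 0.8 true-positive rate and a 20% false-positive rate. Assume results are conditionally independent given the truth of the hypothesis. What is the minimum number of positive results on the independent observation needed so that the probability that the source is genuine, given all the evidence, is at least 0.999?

Prior odds: (1/30) ÷ (29/30) = 1/29.
Likelihood ratio of a positive result = 0.8/0.2 = 4.
Target odds: 0.999 ÷ 0.001 = 999.
Require 4ⁿ ≥ 999 ÷ (1/29) = 28971.
4⁷ = 16384 falls short of 28971 but 4⁸ = 65536 reaches it, so n = 8.

8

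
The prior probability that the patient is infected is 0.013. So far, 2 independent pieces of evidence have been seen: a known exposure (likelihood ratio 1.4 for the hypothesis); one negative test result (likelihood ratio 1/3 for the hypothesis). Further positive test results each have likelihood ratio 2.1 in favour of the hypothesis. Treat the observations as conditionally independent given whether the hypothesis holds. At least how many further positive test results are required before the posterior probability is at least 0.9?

Prior odds = 0.013/0.987 = 13/987.
Combined Bayes factor of the evidence already in hand = 1.4 × (1/3) = 7/15.
Odds after that evidence = (13/987) × 7/15 = 13/2115.
Target odds = 0.9/0.1 = 9.
Need 2.1ⁿ ≥ 9 ÷ (13/2115) = 19035/13.
2.1⁹ ≈794.28 falls short of 19035/13 but 2.1¹⁰ ≈1667.99 reaches it, so n = 10.

10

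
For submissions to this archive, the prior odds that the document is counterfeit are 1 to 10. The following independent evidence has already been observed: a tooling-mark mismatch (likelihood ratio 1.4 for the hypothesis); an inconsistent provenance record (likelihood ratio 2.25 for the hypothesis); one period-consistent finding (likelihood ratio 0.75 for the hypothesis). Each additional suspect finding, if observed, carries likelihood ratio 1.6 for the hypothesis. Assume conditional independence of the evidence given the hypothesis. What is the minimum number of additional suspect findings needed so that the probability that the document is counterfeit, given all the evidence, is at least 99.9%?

18

Prior odds = 0.1.
Combined Bayes factor of the evidence already in hand = 1.4 × 2.25 × 0.75 = 2.3625.
Odds after that evidence = 0.1 × 2.3625 = 0.23625.
Target odds = 0.999/0.001 = 999.
Need 1.6ⁿ ≥ 999 ÷ 0.23625 = 29600/7.
1.6¹⁷ ≈2951.48 falls short of 29600/7 but 1.6¹⁸ ≈4722.37 reaches it, so n = 18.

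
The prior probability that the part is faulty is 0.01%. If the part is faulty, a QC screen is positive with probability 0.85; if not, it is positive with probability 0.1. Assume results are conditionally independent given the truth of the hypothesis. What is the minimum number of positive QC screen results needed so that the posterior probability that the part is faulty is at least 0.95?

Prior odds = 0.0001/0.9999 = 1/9999.
Likelihood ratio of a positive = 0.85/0.1 = 8.5.
Target odds: 0.95 ÷ 0.05 = 19.
Require 8.5ⁿ ≥ 19 ÷ (1/9999) = 189981.
8.5⁵ = 44370.53125 falls short of 189981 but 8.5⁶ = 24137569/64 reaches it, so n = 6.

6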